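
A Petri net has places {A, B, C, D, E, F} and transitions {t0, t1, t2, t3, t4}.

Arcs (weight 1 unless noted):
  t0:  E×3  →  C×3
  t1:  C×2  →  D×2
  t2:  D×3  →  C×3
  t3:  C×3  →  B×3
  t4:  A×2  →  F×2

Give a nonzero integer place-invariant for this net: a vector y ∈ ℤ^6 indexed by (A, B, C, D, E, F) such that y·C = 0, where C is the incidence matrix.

y = (A:0, B:1, C:1, D:1, E:1, F:0)

Incidence matrix C (rows=places, cols=transitions):
       t0   t1   t2   t3   t4
    A   0    0    0    0   -2
    B   0    0    0    3    0
    C   3   -2    3   -3    0
    D   0    2   -3    0    0
    E  -3    0    0    0    0
    F   0    0    0    0    2

Candidate y = [0, 1, 1, 1, 1, 0]; check y·C column-wise:
  col t0: 1·0 + 1·3 + 1·0 + 1·-3 = 0
  col t1: 1·0 + 1·-2 + 1·2 + 1·0 = 0
  col t2: 1·0 + 1·3 + 1·-3 + 1·0 = 0
  col t3: 1·3 + 1·-3 + 1·0 + 1·0 = 0
  col t4: 0·-2 + 1·0 + 1·0 + 1·0 + 1·0 + 0·2 = 0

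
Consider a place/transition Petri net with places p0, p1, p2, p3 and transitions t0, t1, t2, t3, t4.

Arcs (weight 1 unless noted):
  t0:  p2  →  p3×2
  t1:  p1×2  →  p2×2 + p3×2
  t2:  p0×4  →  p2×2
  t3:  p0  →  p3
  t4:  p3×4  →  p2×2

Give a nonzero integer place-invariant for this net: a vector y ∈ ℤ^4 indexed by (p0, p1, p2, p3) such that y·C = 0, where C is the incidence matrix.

y = (p0:1, p1:3, p2:2, p3:1)

Incidence matrix C (rows=places, cols=transitions):
       t0   t1   t2   t3   t4
   p0   0    0   -4   -1    0
   p1   0   -2    0    0    0
   p2  -1    2    2    0    2
   p3   2    2    0    1   -4

Candidate y = [1, 3, 2, 1]; check y·C column-wise:
  col t0: 1·0 + 3·0 + 2·-1 + 1·2 = 0
  col t1: 1·0 + 3·-2 + 2·2 + 1·2 = 0
  col t2: 1·-4 + 3·0 + 2·2 + 1·0 = 0
  col t3: 1·-1 + 3·0 + 2·0 + 1·1 = 0
  col t4: 1·0 + 3·0 + 2·2 + 1·-4 = 0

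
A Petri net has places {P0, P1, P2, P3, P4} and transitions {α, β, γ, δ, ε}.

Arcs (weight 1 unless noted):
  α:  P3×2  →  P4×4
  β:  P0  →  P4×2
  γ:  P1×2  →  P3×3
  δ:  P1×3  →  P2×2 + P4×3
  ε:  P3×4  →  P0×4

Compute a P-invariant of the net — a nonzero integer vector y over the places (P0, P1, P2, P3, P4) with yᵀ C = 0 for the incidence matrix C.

y = (P0:2, P1:3, P2:3, P3:2, P4:1)

Incidence matrix C (rows=places, cols=transitions):
        α    β    γ    δ    ε
   P0   0   -1    0    0    4
   P1   0    0   -2   -3    0
   P2   0    0    0    2    0
   P3  -2    0    3    0   -4
   P4   4    2    0    3    0

Candidate y = [2, 3, 3, 2, 1]; check y·C column-wise:
  col α: 2·0 + 3·0 + 3·0 + 2·-2 + 1·4 = 0
  col β: 2·-1 + 3·0 + 3·0 + 2·0 + 1·2 = 0
  col γ: 2·0 + 3·-2 + 3·0 + 2·3 + 1·0 = 0
  col δ: 2·0 + 3·-3 + 3·2 + 2·0 + 1·3 = 0
  col ε: 2·4 + 3·0 + 3·0 + 2·-4 + 1·0 = 0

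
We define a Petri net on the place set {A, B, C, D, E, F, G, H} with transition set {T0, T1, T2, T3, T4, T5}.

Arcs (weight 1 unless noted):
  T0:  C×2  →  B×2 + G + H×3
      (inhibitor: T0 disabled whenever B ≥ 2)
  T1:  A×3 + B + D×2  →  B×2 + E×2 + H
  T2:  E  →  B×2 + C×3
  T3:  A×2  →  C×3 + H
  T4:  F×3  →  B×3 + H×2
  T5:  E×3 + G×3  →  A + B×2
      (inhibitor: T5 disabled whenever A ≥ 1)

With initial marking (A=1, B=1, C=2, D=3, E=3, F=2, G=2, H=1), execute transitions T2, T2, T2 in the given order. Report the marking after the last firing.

step 1: fire T2:  (A=1, B=1, C=2, D=3, E=3, F=2, G=2, H=1) → (A=1, B=3, C=5, D=3, E=2, F=2, G=2, H=1)
step 2: fire T2:  (A=1, B=3, C=5, D=3, E=2, F=2, G=2, H=1) → (A=1, B=5, C=8, D=3, E=1, F=2, G=2, H=1)
step 3: fire T2:  (A=1, B=5, C=8, D=3, E=1, F=2, G=2, H=1) → (A=1, B=7, C=11, D=3, E=0, F=2, G=2, H=1)

(A=1, B=7, C=11, D=3, E=0, F=2, G=2, H=1)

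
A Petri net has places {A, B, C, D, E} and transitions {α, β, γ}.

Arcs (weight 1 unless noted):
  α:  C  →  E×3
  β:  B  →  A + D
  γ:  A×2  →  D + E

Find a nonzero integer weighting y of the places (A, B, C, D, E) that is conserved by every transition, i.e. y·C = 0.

Incidence matrix C (rows=places, cols=transitions):
        α    β    γ
    A   0    1   -2
    B   0   -1    0
    C  -1    0    0
    D   0    1    1
    E   3    0    1

Candidate y = [1, 3, 0, 2, 0]; check y·C column-wise:
  col α: 1·0 + 3·0 + 0·-1 + 2·0 + 0·3 = 0
  col β: 1·1 + 3·-1 + 2·1 = 0
  col γ: 1·-2 + 3·0 + 2·1 + 0·1 = 0

y = (A:1, B:3, C:0, D:2, E:0)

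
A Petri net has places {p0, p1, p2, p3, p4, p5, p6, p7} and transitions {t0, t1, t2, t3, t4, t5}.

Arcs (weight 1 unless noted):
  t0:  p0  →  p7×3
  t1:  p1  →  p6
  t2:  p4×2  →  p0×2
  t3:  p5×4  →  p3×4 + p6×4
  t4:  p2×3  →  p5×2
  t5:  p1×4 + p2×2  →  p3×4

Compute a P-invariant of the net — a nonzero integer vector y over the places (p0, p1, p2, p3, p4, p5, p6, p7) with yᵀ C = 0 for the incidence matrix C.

Incidence matrix C (rows=places, cols=transitions):
       t0   t1   t2   t3   t4   t5
   p0  -1    0    2    0    0    0
   p1   0   -1    0    0    0   -4
   p2   0    0    0    0   -3   -2
   p3   0    0    0    4    0    4
   p4   0    0   -2    0    0    0
   p5   0    0    0   -4    2    0
   p6   0    1    0    4    0    0
   p7   3    0    0    0    0    0

Candidate y = [0, 1, 2, 2, 0, 3, 1, 0]; check y·C column-wise:
  col t0: 0·-1 + 1·0 + 2·0 + 2·0 + 3·0 + 1·0 + 0·3 = 0
  col t1: 1·-1 + 2·0 + 2·0 + 3·0 + 1·1 = 0
  col t2: 0·2 + 1·0 + 2·0 + 2·0 + 0·-2 + 3·0 + 1·0 = 0
  col t3: 1·0 + 2·0 + 2·4 + 3·-4 + 1·4 = 0
  col t4: 1·0 + 2·-3 + 2·0 + 3·2 + 1·0 = 0
  col t5: 1·-4 + 2·-2 + 2·4 + 3·0 + 1·0 = 0

y = (p0:0, p1:1, p2:2, p3:2, p4:0, p5:3, p6:1, p7:0)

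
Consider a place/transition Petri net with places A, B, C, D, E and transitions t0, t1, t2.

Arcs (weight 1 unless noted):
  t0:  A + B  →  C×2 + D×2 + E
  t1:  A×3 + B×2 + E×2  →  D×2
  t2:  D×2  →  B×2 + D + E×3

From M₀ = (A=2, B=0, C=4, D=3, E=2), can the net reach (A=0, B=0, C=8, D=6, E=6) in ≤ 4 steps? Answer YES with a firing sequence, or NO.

depth 0: 1 marking
depth 1: 2 markings reached so far
depth 2: 4 markings reached so far
depth 3: 6 markings reached so far
depth 4: 8 markings reached so far
target is not among the 8 markings reachable within 4 steps

NO — not reachable within 4 firings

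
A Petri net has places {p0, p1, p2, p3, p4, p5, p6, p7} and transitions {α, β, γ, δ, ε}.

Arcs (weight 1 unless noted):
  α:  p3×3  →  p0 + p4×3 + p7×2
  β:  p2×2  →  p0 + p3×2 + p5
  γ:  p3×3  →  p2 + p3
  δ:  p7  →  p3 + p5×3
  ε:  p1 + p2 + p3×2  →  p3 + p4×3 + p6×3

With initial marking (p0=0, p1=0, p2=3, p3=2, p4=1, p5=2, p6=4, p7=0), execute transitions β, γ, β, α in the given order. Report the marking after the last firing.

(p0=3, p1=0, p2=0, p3=1, p4=4, p5=4, p6=4, p7=2)

step 1: fire β:  (p0=0, p1=0, p2=3, p3=2, p4=1, p5=2, p6=4, p7=0) → (p0=1, p1=0, p2=1, p3=4, p4=1, p5=3, p6=4, p7=0)
step 2: fire γ:  (p0=1, p1=0, p2=1, p3=4, p4=1, p5=3, p6=4, p7=0) → (p0=1, p1=0, p2=2, p3=2, p4=1, p5=3, p6=4, p7=0)
step 3: fire β:  (p0=1, p1=0, p2=2, p3=2, p4=1, p5=3, p6=4, p7=0) → (p0=2, p1=0, p2=0, p3=4, p4=1, p5=4, p6=4, p7=0)
step 4: fire α:  (p0=2, p1=0, p2=0, p3=4, p4=1, p5=4, p6=4, p7=0) → (p0=3, p1=0, p2=0, p3=1, p4=4, p5=4, p6=4, p7=2)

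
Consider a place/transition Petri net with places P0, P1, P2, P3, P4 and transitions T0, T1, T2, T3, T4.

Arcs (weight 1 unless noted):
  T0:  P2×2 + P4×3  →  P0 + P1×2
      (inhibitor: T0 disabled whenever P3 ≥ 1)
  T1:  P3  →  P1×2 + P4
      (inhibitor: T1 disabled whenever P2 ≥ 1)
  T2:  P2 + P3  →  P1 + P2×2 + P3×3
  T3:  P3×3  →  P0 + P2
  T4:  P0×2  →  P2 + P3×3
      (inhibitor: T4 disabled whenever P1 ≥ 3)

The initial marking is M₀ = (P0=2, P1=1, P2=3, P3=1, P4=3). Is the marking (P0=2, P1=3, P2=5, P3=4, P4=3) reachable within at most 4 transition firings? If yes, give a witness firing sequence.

NO — not reachable within 4 firings

depth 0: 1 marking
depth 1: 3 markings reached so far
depth 2: 7 markings reached so far
depth 3: 12 markings reached so far
depth 4: 17 markings reached so far
target is not among the 17 markings reachable within 4 steps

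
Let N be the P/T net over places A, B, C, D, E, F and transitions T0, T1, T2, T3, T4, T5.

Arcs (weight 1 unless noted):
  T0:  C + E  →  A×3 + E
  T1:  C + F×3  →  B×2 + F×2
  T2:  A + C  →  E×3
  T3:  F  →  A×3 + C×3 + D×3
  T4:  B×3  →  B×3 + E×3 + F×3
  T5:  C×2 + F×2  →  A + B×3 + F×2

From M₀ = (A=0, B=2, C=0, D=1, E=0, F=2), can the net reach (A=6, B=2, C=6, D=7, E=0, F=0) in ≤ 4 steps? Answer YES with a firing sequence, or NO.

YES — reachable via ⟨T3, T3⟩ (2 firings)

step 1: fire T3:  (A=0, B=2, C=0, D=1, E=0, F=2) → (A=3, B=2, C=3, D=4, E=0, F=1)
step 2: fire T3:  (A=3, B=2, C=3, D=4, E=0, F=1) → (A=6, B=2, C=6, D=7, E=0, F=0)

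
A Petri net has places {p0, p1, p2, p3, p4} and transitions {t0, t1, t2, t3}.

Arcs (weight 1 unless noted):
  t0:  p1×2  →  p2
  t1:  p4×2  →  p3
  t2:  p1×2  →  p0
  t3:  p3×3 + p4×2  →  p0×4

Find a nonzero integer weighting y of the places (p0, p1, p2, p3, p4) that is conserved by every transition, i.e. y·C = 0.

Incidence matrix C (rows=places, cols=transitions):
       t0   t1   t2   t3
   p0   0    0    1    4
   p1  -2    0   -2    0
   p2   1    0    0    0
   p3   0    1    0   -3
   p4   0   -2    0   -2

Candidate y = [2, 1, 2, 2, 1]; check y·C column-wise:
  col t0: 2·0 + 1·-2 + 2·1 + 2·0 + 1·0 = 0
  col t1: 2·0 + 1·0 + 2·0 + 2·1 + 1·-2 = 0
  col t2: 2·1 + 1·-2 + 2·0 + 2·0 + 1·0 = 0
  col t3: 2·4 + 1·0 + 2·0 + 2·-3 + 1·-2 = 0

y = (p0:2, p1:1, p2:2, p3:2, p4:1)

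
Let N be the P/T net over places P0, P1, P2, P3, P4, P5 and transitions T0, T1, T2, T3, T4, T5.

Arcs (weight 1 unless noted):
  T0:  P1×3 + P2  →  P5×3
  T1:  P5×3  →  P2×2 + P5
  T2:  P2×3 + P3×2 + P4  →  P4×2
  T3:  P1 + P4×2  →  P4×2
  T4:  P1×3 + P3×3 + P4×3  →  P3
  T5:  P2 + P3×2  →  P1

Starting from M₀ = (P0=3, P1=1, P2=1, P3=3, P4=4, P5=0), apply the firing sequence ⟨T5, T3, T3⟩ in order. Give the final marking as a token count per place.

step 1: fire T5:  (P0=3, P1=1, P2=1, P3=3, P4=4, P5=0) → (P0=3, P1=2, P2=0, P3=1, P4=4, P5=0)
step 2: fire T3:  (P0=3, P1=2, P2=0, P3=1, P4=4, P5=0) → (P0=3, P1=1, P2=0, P3=1, P4=4, P5=0)
step 3: fire T3:  (P0=3, P1=1, P2=0, P3=1, P4=4, P5=0) → (P0=3, P1=0, P2=0, P3=1, P4=4, P5=0)

(P0=3, P1=0, P2=0, P3=1, P4=4, P5=0)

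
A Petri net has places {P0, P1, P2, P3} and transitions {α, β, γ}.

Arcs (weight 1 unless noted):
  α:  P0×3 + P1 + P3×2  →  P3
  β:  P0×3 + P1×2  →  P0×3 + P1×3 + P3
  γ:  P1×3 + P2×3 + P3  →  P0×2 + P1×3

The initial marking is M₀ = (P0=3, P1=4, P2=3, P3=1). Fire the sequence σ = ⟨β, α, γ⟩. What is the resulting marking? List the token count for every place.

step 1: fire β:  (P0=3, P1=4, P2=3, P3=1) → (P0=3, P1=5, P2=3, P3=2)
step 2: fire α:  (P0=3, P1=5, P2=3, P3=2) → (P0=0, P1=4, P2=3, P3=1)
step 3: fire γ:  (P0=0, P1=4, P2=3, P3=1) → (P0=2, P1=4, P2=0, P3=0)

(P0=2, P1=4, P2=0, P3=0)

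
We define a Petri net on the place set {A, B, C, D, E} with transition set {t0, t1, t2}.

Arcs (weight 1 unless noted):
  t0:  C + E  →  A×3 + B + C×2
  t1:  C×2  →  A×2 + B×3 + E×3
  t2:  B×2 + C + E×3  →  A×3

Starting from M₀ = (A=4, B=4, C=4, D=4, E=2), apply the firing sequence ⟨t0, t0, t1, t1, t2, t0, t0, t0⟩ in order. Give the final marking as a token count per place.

(A=26, B=13, C=4, D=4, E=0)

step 1: fire t0:  (A=4, B=4, C=4, D=4, E=2) → (A=7, B=5, C=5, D=4, E=1)
step 2: fire t0:  (A=7, B=5, C=5, D=4, E=1) → (A=10, B=6, C=6, D=4, E=0)
step 3: fire t1:  (A=10, B=6, C=6, D=4, E=0) → (A=12, B=9, C=4, D=4, E=3)
step 4: fire t1:  (A=12, B=9, C=4, D=4, E=3) → (A=14, B=12, C=2, D=4, E=6)
step 5: fire t2:  (A=14, B=12, C=2, D=4, E=6) → (A=17, B=10, C=1, D=4, E=3)
step 6: fire t0:  (A=17, B=10, C=1, D=4, E=3) → (A=20, B=11, C=2, D=4, E=2)
step 7: fire t0:  (A=20, B=11, C=2, D=4, E=2) → (A=23, B=12, C=3, D=4, E=1)
step 8: fire t0:  (A=23, B=12, C=3, D=4, E=1) → (A=26, B=13, C=4, D=4, E=0)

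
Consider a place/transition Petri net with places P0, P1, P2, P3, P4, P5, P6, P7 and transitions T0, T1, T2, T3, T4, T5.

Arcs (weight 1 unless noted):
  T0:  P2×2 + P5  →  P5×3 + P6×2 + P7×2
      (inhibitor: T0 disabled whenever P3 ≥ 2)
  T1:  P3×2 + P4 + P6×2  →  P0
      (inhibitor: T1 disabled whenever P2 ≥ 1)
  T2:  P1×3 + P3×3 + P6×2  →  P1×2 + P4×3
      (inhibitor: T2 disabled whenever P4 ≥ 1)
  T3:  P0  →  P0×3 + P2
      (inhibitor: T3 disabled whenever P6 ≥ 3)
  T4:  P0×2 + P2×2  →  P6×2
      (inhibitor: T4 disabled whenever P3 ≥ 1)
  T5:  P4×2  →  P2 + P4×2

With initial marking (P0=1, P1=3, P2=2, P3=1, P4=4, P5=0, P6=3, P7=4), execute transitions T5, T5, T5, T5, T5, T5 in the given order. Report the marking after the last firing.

(P0=1, P1=3, P2=8, P3=1, P4=4, P5=0, P6=3, P7=4)

step 1: fire T5:  (P0=1, P1=3, P2=2, P3=1, P4=4, P5=0, P6=3, P7=4) → (P0=1, P1=3, P2=3, P3=1, P4=4, P5=0, P6=3, P7=4)
step 2: fire T5:  (P0=1, P1=3, P2=3, P3=1, P4=4, P5=0, P6=3, P7=4) → (P0=1, P1=3, P2=4, P3=1, P4=4, P5=0, P6=3, P7=4)
step 3: fire T5:  (P0=1, P1=3, P2=4, P3=1, P4=4, P5=0, P6=3, P7=4) → (P0=1, P1=3, P2=5, P3=1, P4=4, P5=0, P6=3, P7=4)
step 4: fire T5:  (P0=1, P1=3, P2=5, P3=1, P4=4, P5=0, P6=3, P7=4) → (P0=1, P1=3, P2=6, P3=1, P4=4, P5=0, P6=3, P7=4)
step 5: fire T5:  (P0=1, P1=3, P2=6, P3=1, P4=4, P5=0, P6=3, P7=4) → (P0=1, P1=3, P2=7, P3=1, P4=4, P5=0, P6=3, P7=4)
step 6: fire T5:  (P0=1, P1=3, P2=7, P3=1, P4=4, P5=0, P6=3, P7=4) → (P0=1, P1=3, P2=8, P3=1, P4=4, P5=0, P6=3, P7=4)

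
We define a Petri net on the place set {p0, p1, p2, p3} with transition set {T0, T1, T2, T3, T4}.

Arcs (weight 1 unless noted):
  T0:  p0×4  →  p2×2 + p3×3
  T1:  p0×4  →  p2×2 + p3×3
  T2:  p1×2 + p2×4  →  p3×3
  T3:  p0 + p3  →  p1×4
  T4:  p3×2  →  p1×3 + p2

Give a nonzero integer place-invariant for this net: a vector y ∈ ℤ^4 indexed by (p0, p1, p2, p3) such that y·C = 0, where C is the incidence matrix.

y = (p0:2, p1:1, p2:1, p3:2)

Incidence matrix C (rows=places, cols=transitions):
       T0   T1   T2   T3   T4
   p0  -4   -4    0   -1    0
   p1   0    0   -2    4    3
   p2   2    2   -4    0    1
   p3   3    3    3   -1   -2

Candidate y = [2, 1, 1, 2]; check y·C column-wise:
  col T0: 2·-4 + 1·0 + 1·2 + 2·3 = 0
  col T1: 2·-4 + 1·0 + 1·2 + 2·3 = 0
  col T2: 2·0 + 1·-2 + 1·-4 + 2·3 = 0
  col T3: 2·-1 + 1·4 + 1·0 + 2·-1 = 0
  col T4: 2·0 + 1·3 + 1·1 + 2·-2 = 0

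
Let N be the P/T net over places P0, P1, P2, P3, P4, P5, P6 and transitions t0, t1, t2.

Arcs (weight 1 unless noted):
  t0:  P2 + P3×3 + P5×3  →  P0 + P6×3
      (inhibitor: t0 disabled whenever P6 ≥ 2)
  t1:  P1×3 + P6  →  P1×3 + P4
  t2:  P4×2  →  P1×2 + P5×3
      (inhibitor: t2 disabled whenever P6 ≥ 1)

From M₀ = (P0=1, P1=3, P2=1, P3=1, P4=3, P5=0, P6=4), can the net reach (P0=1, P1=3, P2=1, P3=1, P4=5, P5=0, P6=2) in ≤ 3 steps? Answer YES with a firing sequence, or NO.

step 1: fire t1:  (P0=1, P1=3, P2=1, P3=1, P4=3, P5=0, P6=4) → (P0=1, P1=3, P2=1, P3=1, P4=4, P5=0, P6=3)
step 2: fire t1:  (P0=1, P1=3, P2=1, P3=1, P4=4, P5=0, P6=3) → (P0=1, P1=3, P2=1, P3=1, P4=5, P5=0, P6=2)

YES — reachable via ⟨t1, t1⟩ (2 firings)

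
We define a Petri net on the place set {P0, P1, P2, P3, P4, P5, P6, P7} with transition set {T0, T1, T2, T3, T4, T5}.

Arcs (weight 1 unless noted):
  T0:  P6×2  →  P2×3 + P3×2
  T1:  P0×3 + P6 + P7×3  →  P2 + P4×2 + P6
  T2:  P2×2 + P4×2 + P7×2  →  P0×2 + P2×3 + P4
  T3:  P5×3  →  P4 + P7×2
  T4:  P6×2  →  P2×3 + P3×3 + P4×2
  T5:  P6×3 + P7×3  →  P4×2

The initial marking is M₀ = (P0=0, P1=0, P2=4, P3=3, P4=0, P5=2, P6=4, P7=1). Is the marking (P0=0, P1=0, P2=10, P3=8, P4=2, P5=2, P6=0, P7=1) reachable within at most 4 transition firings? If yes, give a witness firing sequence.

step 1: fire T0:  (P0=0, P1=0, P2=4, P3=3, P4=0, P5=2, P6=4, P7=1) → (P0=0, P1=0, P2=7, P3=5, P4=0, P5=2, P6=2, P7=1)
step 2: fire T4:  (P0=0, P1=0, P2=7, P3=5, P4=0, P5=2, P6=2, P7=1) → (P0=0, P1=0, P2=10, P3=8, P4=2, P5=2, P6=0, P7=1)

YES — reachable via ⟨T0, T4⟩ (2 firings)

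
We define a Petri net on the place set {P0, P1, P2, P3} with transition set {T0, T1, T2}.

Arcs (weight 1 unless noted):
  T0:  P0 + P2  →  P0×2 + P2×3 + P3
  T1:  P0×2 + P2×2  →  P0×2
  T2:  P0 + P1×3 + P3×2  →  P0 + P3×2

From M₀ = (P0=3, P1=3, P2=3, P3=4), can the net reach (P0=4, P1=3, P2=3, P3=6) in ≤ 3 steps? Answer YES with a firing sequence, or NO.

NO — not reachable within 3 firings

depth 0: 1 marking
depth 1: 4 markings reached so far
depth 2: 8 markings reached so far
depth 3: 13 markings reached so far
target is not among the 13 markings reachable within 3 steps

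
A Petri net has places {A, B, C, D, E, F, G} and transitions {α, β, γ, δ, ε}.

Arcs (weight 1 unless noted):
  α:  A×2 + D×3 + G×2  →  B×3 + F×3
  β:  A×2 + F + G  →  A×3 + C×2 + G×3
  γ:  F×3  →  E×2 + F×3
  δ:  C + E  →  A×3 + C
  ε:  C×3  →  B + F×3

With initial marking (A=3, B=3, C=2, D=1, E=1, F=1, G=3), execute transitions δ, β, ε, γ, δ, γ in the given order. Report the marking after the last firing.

(A=10, B=4, C=1, D=1, E=3, F=3, G=5)

step 1: fire δ:  (A=3, B=3, C=2, D=1, E=1, F=1, G=3) → (A=6, B=3, C=2, D=1, E=0, F=1, G=3)
step 2: fire β:  (A=6, B=3, C=2, D=1, E=0, F=1, G=3) → (A=7, B=3, C=4, D=1, E=0, F=0, G=5)
step 3: fire ε:  (A=7, B=3, C=4, D=1, E=0, F=0, G=5) → (A=7, B=4, C=1, D=1, E=0, F=3, G=5)
step 4: fire γ:  (A=7, B=4, C=1, D=1, E=0, F=3, G=5) → (A=7, B=4, C=1, D=1, E=2, F=3, G=5)
step 5: fire δ:  (A=7, B=4, C=1, D=1, E=2, F=3, G=5) → (A=10, B=4, C=1, D=1, E=1, F=3, G=5)
step 6: fire γ:  (A=10, B=4, C=1, D=1, E=1, F=3, G=5) → (A=10, B=4, C=1, D=1, E=3, F=3, G=5)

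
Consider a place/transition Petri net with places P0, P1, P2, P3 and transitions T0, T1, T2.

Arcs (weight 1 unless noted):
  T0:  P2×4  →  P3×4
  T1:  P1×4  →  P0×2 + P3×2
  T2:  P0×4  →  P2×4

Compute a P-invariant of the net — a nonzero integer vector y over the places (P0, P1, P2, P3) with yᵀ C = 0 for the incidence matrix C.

y = (P0:1, P1:1, P2:1, P3:1)

Incidence matrix C (rows=places, cols=transitions):
       T0   T1   T2
   P0   0    2   -4
   P1   0   -4    0
   P2  -4    0    4
   P3   4    2    0

Candidate y = [1, 1, 1, 1]; check y·C column-wise:
  col T0: 1·0 + 1·0 + 1·-4 + 1·4 = 0
  col T1: 1·2 + 1·-4 + 1·0 + 1·2 = 0
  col T2: 1·-4 + 1·0 + 1·4 + 1·0 = 0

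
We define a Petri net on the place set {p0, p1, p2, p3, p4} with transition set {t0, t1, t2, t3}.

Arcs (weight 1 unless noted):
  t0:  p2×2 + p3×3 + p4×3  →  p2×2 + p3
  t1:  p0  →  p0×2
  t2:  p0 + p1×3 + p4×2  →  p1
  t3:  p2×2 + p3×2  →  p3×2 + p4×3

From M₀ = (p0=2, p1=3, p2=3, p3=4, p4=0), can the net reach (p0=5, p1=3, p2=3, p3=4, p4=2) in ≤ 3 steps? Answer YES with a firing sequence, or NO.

depth 0: 1 marking
depth 1: 3 markings reached so far
depth 2: 6 markings reached so far
depth 3: 9 markings reached so far
target is not among the 9 markings reachable within 3 steps

NO — not reachable within 3 firings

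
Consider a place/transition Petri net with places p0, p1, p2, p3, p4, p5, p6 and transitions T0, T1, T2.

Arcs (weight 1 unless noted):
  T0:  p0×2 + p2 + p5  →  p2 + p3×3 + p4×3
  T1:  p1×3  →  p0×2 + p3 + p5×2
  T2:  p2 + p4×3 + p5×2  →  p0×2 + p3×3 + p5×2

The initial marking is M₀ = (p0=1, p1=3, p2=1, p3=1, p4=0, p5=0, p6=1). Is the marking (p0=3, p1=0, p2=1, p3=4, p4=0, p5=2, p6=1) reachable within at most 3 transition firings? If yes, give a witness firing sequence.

depth 0: 1 marking
depth 1: 2 markings reached so far
depth 2: 3 markings reached so far
depth 3: 3 markings reached so far
(frontier empty at depth 3; search complete)
target is not among the 3 markings reachable within 3 steps

NO — not reachable within 3 firings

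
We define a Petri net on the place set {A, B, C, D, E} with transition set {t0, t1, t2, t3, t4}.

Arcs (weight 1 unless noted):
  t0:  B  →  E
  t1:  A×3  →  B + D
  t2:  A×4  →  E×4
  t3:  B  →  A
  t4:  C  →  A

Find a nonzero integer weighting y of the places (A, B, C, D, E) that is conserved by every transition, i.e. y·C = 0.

Incidence matrix C (rows=places, cols=transitions):
       t0   t1   t2   t3   t4
    A   0   -3   -4    1    1
    B  -1    1    0   -1    0
    C   0    0    0    0   -1
    D   0    1    0    0    0
    E   1    0    4    0    0

Candidate y = [1, 1, 1, 2, 1]; check y·C column-wise:
  col t0: 1·0 + 1·-1 + 1·0 + 2·0 + 1·1 = 0
  col t1: 1·-3 + 1·1 + 1·0 + 2·1 + 1·0 = 0
  col t2: 1·-4 + 1·0 + 1·0 + 2·0 + 1·4 = 0
  col t3: 1·1 + 1·-1 + 1·0 + 2·0 + 1·0 = 0
  col t4: 1·1 + 1·0 + 1·-1 + 2·0 + 1·0 = 0

y = (A:1, B:1, C:1, D:2, E:1)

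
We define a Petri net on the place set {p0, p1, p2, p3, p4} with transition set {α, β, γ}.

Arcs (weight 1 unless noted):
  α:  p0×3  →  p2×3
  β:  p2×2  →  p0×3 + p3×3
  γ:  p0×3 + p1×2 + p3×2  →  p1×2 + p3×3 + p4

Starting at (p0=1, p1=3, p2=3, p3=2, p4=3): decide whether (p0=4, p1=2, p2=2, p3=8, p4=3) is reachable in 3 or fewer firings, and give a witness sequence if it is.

NO — not reachable within 3 firings

depth 0: 1 marking
depth 1: 2 markings reached so far
depth 2: 4 markings reached so far
depth 3: 5 markings reached so far
target is not among the 5 markings reachable within 3 steps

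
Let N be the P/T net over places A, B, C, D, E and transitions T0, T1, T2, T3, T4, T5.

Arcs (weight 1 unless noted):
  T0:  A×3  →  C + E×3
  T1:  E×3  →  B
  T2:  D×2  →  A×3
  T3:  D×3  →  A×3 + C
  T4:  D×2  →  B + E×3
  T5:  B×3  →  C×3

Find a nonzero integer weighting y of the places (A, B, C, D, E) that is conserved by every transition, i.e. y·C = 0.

Incidence matrix C (rows=places, cols=transitions):
       T0   T1   T2   T3   T4   T5
    A  -3    0    3    3    0    0
    B   0    1    0    0    1   -3
    C   1    0    0    1    0    3
    D   0    0   -2   -3   -2    0
    E   3   -3    0    0    3    0

Candidate y = [2, 3, 3, 3, 1]; check y·C column-wise:
  col T0: 2·-3 + 3·0 + 3·1 + 3·0 + 1·3 = 0
  col T1: 2·0 + 3·1 + 3·0 + 3·0 + 1·-3 = 0
  col T2: 2·3 + 3·0 + 3·0 + 3·-2 + 1·0 = 0
  col T3: 2·3 + 3·0 + 3·1 + 3·-3 + 1·0 = 0
  col T4: 2·0 + 3·1 + 3·0 + 3·-2 + 1·3 = 0
  col T5: 2·0 + 3·-3 + 3·3 + 3·0 + 1·0 = 0

y = (A:2, B:3, C:3, D:3, E:1)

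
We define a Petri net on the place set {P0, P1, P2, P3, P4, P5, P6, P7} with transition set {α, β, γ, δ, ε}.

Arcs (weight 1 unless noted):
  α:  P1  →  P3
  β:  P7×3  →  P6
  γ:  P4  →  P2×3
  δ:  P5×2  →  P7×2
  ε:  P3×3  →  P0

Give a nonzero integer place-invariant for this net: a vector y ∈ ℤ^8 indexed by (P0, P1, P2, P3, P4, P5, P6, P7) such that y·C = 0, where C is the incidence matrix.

y = (P0:3, P1:1, P2:0, P3:1, P4:0, P5:0, P6:0, P7:0)

Incidence matrix C (rows=places, cols=transitions):
        α    β    γ    δ    ε
   P0   0    0    0    0    1
   P1  -1    0    0    0    0
   P2   0    0    3    0    0
   P3   1    0    0    0   -3
   P4   0    0   -1    0    0
   P5   0    0    0   -2    0
   P6   0    1    0    0    0
   P7   0   -3    0    2    0

Candidate y = [3, 1, 0, 1, 0, 0, 0, 0]; check y·C column-wise:
  col α: 3·0 + 1·-1 + 1·1 = 0
  col β: 3·0 + 1·0 + 1·0 + 0·1 + 0·-3 = 0
  col γ: 3·0 + 1·0 + 0·3 + 1·0 + 0·-1 = 0
  col δ: 3·0 + 1·0 + 1·0 + 0·-2 + 0·2 = 0
  col ε: 3·1 + 1·0 + 1·-3 = 0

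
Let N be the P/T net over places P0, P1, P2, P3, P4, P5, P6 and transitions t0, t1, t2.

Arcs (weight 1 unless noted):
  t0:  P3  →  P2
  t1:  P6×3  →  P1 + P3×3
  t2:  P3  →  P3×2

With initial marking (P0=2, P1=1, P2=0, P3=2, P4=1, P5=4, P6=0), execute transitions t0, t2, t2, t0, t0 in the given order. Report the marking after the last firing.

(P0=2, P1=1, P2=3, P3=1, P4=1, P5=4, P6=0)

step 1: fire t0:  (P0=2, P1=1, P2=0, P3=2, P4=1, P5=4, P6=0) → (P0=2, P1=1, P2=1, P3=1, P4=1, P5=4, P6=0)
step 2: fire t2:  (P0=2, P1=1, P2=1, P3=1, P4=1, P5=4, P6=0) → (P0=2, P1=1, P2=1, P3=2, P4=1, P5=4, P6=0)
step 3: fire t2:  (P0=2, P1=1, P2=1, P3=2, P4=1, P5=4, P6=0) → (P0=2, P1=1, P2=1, P3=3, P4=1, P5=4, P6=0)
step 4: fire t0:  (P0=2, P1=1, P2=1, P3=3, P4=1, P5=4, P6=0) → (P0=2, P1=1, P2=2, P3=2, P4=1, P5=4, P6=0)
step 5: fire t0:  (P0=2, P1=1, P2=2, P3=2, P4=1, P5=4, P6=0) → (P0=2, P1=1, P2=3, P3=1, P4=1, P5=4, P6=0)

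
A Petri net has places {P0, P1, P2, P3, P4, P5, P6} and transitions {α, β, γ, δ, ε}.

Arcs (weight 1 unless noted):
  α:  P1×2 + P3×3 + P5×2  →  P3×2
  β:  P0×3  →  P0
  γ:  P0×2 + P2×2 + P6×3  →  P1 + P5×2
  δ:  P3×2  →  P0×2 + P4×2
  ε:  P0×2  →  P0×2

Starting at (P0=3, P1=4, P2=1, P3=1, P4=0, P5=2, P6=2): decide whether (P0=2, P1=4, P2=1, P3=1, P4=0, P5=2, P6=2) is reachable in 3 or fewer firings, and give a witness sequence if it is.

NO — not reachable within 3 firings

depth 0: 1 marking
depth 1: 2 markings reached so far
depth 2: 2 markings reached so far
(frontier empty at depth 2; search complete)
target is not among the 2 markings reachable within 3 steps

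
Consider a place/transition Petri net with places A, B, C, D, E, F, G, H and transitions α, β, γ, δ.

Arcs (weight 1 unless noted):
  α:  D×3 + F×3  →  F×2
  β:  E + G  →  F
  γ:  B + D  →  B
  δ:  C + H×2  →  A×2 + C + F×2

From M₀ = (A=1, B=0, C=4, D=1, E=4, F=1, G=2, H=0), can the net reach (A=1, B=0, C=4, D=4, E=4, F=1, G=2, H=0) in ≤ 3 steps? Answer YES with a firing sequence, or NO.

depth 0: 1 marking
depth 1: 2 markings reached so far
depth 2: 3 markings reached so far
depth 3: 3 markings reached so far
(frontier empty at depth 3; search complete)
target is not among the 3 markings reachable within 3 steps

NO — not reachable within 3 firings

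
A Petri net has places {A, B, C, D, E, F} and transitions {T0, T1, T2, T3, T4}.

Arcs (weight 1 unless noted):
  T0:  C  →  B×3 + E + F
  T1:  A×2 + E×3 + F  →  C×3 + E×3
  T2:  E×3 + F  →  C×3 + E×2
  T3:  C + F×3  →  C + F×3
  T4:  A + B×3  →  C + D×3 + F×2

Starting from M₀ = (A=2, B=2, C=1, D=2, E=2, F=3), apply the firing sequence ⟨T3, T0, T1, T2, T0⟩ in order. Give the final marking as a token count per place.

step 1: fire T3:  (A=2, B=2, C=1, D=2, E=2, F=3) → (A=2, B=2, C=1, D=2, E=2, F=3)
step 2: fire T0:  (A=2, B=2, C=1, D=2, E=2, F=3) → (A=2, B=5, C=0, D=2, E=3, F=4)
step 3: fire T1:  (A=2, B=5, C=0, D=2, E=3, F=4) → (A=0, B=5, C=3, D=2, E=3, F=3)
step 4: fire T2:  (A=0, B=5, C=3, D=2, E=3, F=3) → (A=0, B=5, C=6, D=2, E=2, F=2)
step 5: fire T0:  (A=0, B=5, C=6, D=2, E=2, F=2) → (A=0, B=8, C=5, D=2, E=3, F=3)

(A=0, B=8, C=5, D=2, E=3, F=3)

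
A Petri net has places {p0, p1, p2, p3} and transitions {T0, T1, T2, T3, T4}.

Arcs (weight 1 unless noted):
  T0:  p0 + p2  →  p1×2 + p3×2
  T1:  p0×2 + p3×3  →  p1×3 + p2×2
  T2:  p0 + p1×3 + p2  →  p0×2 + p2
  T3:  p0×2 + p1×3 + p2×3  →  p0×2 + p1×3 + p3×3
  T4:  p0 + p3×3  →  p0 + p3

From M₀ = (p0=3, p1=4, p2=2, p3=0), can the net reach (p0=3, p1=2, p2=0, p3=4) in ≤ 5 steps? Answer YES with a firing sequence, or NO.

YES — reachable via ⟨T0, T2, T2, T0⟩ (4 firings)

step 1: fire T0:  (p0=3, p1=4, p2=2, p3=0) → (p0=2, p1=6, p2=1, p3=2)
step 2: fire T2:  (p0=2, p1=6, p2=1, p3=2) → (p0=3, p1=3, p2=1, p3=2)
step 3: fire T2:  (p0=3, p1=3, p2=1, p3=2) → (p0=4, p1=0, p2=1, p3=2)
step 4: fire T0:  (p0=4, p1=0, p2=1, p3=2) → (p0=3, p1=2, p2=0, p3=4)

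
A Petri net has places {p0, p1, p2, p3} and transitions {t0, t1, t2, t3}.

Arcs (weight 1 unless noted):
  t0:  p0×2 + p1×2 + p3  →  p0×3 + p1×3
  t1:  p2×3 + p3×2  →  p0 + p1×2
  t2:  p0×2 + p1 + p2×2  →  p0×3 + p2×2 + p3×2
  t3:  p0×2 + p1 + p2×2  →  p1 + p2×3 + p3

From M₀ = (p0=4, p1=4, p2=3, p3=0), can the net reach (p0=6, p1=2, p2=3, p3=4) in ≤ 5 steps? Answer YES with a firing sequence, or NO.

step 1: fire t2:  (p0=4, p1=4, p2=3, p3=0) → (p0=5, p1=3, p2=3, p3=2)
step 2: fire t2:  (p0=5, p1=3, p2=3, p3=2) → (p0=6, p1=2, p2=3, p3=4)

YES — reachable via ⟨t2, t2⟩ (2 firings)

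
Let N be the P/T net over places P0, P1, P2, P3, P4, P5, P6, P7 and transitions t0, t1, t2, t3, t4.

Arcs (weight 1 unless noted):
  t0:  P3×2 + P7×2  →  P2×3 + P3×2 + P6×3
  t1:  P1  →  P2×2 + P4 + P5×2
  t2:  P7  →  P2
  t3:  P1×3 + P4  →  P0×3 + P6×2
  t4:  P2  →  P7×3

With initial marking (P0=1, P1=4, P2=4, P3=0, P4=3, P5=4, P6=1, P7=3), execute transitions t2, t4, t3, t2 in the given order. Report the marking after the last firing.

step 1: fire t2:  (P0=1, P1=4, P2=4, P3=0, P4=3, P5=4, P6=1, P7=3) → (P0=1, P1=4, P2=5, P3=0, P4=3, P5=4, P6=1, P7=2)
step 2: fire t4:  (P0=1, P1=4, P2=5, P3=0, P4=3, P5=4, P6=1, P7=2) → (P0=1, P1=4, P2=4, P3=0, P4=3, P5=4, P6=1, P7=5)
step 3: fire t3:  (P0=1, P1=4, P2=4, P3=0, P4=3, P5=4, P6=1, P7=5) → (P0=4, P1=1, P2=4, P3=0, P4=2, P5=4, P6=3, P7=5)
step 4: fire t2:  (P0=4, P1=1, P2=4, P3=0, P4=2, P5=4, P6=3, P7=5) → (P0=4, P1=1, P2=5, P3=0, P4=2, P5=4, P6=3, P7=4)

(P0=4, P1=1, P2=5, P3=0, P4=2, P5=4, P6=3, P7=4)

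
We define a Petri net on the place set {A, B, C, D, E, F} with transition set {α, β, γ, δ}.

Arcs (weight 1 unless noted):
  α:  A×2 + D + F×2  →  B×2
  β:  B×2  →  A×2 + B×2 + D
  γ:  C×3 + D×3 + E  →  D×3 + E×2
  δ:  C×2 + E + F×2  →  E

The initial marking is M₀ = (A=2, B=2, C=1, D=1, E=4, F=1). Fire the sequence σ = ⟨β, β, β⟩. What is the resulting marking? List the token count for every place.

step 1: fire β:  (A=2, B=2, C=1, D=1, E=4, F=1) → (A=4, B=2, C=1, D=2, E=4, F=1)
step 2: fire β:  (A=4, B=2, C=1, D=2, E=4, F=1) → (A=6, B=2, C=1, D=3, E=4, F=1)
step 3: fire β:  (A=6, B=2, C=1, D=3, E=4, F=1) → (A=8, B=2, C=1, D=4, E=4, F=1)

(A=8, B=2, C=1, D=4, E=4, F=1)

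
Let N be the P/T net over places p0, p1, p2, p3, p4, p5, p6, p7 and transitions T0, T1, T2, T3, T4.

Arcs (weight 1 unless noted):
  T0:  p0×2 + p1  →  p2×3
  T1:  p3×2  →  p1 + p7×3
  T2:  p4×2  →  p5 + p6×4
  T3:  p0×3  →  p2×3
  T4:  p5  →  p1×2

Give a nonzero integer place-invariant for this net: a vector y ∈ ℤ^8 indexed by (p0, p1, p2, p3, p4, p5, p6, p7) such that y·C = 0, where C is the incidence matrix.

y = (p0:2, p1:2, p2:2, p3:1, p4:2, p5:4, p6:0, p7:0)

Incidence matrix C (rows=places, cols=transitions):
       T0   T1   T2   T3   T4
   p0  -2    0    0   -3    0
   p1  -1    1    0    0    2
   p2   3    0    0    3    0
   p3   0   -2    0    0    0
   p4   0    0   -2    0    0
   p5   0    0    1    0   -1
   p6   0    0    4    0    0
   p7   0    3    0    0    0

Candidate y = [2, 2, 2, 1, 2, 4, 0, 0]; check y·C column-wise:
  col T0: 2·-2 + 2·-1 + 2·3 + 1·0 + 2·0 + 4·0 = 0
  col T1: 2·0 + 2·1 + 2·0 + 1·-2 + 2·0 + 4·0 + 0·3 = 0
  col T2: 2·0 + 2·0 + 2·0 + 1·0 + 2·-2 + 4·1 + 0·4 = 0
  col T3: 2·-3 + 2·0 + 2·3 + 1·0 + 2·0 + 4·0 = 0
  col T4: 2·0 + 2·2 + 2·0 + 1·0 + 2·0 + 4·-1 = 0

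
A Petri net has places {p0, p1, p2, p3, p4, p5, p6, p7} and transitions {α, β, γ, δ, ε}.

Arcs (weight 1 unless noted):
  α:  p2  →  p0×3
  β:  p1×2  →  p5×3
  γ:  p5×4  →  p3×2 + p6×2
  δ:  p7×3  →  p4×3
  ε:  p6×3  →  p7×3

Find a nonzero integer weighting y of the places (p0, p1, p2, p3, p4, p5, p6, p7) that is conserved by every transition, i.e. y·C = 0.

y = (p0:1, p1:0, p2:3, p3:0, p4:0, p5:0, p6:0, p7:0)

Incidence matrix C (rows=places, cols=transitions):
        α    β    γ    δ    ε
   p0   3    0    0    0    0
   p1   0   -2    0    0    0
   p2  -1    0    0    0    0
   p3   0    0    2    0    0
   p4   0    0    0    3    0
   p5   0    3   -4    0    0
   p6   0    0    2    0   -3
   p7   0    0    0   -3    3

Candidate y = [1, 0, 3, 0, 0, 0, 0, 0]; check y·C column-wise:
  col α: 1·3 + 3·-1 = 0
  col β: 1·0 + 0·-2 + 3·0 + 0·3 = 0
  col γ: 1·0 + 3·0 + 0·2 + 0·-4 + 0·2 = 0
  col δ: 1·0 + 3·0 + 0·3 + 0·-3 = 0
  col ε: 1·0 + 3·0 + 0·-3 + 0·3 = 0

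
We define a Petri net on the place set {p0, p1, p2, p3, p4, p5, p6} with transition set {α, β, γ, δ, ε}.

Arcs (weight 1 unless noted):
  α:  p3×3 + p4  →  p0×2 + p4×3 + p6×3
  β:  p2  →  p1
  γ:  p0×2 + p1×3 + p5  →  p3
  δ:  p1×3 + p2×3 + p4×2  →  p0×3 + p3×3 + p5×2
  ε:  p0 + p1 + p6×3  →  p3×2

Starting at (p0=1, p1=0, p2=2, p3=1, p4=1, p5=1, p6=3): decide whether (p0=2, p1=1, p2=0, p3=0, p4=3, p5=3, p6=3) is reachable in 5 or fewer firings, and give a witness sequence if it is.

NO — not reachable within 5 firings

depth 0: 1 marking
depth 1: 2 markings reached so far
depth 2: 4 markings reached so far
depth 3: 6 markings reached so far
depth 4: 7 markings reached so far
depth 5: 8 markings reached so far
target is not among the 8 markings reachable within 5 steps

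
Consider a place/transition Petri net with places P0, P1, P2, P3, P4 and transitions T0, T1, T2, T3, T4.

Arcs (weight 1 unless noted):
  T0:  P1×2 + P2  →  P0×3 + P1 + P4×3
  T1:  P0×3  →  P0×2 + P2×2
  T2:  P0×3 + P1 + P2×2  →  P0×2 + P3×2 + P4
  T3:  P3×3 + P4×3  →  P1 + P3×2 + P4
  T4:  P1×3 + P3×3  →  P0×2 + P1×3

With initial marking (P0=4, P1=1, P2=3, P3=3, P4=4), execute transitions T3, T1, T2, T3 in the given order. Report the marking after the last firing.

step 1: fire T3:  (P0=4, P1=1, P2=3, P3=3, P4=4) → (P0=4, P1=2, P2=3, P3=2, P4=2)
step 2: fire T1:  (P0=4, P1=2, P2=3, P3=2, P4=2) → (P0=3, P1=2, P2=5, P3=2, P4=2)
step 3: fire T2:  (P0=3, P1=2, P2=5, P3=2, P4=2) → (P0=2, P1=1, P2=3, P3=4, P4=3)
step 4: fire T3:  (P0=2, P1=1, P2=3, P3=4, P4=3) → (P0=2, P1=2, P2=3, P3=3, P4=1)

(P0=2, P1=2, P2=3, P3=3, P4=1)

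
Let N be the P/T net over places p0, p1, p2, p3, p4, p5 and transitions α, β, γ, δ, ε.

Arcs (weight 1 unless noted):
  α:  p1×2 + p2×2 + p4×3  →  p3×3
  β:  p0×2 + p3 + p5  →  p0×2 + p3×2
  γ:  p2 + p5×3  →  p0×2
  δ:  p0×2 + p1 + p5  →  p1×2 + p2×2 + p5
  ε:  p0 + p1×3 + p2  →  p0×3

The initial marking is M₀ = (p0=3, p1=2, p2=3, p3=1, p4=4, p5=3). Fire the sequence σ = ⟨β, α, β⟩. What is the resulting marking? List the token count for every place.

step 1: fire β:  (p0=3, p1=2, p2=3, p3=1, p4=4, p5=3) → (p0=3, p1=2, p2=3, p3=2, p4=4, p5=2)
step 2: fire α:  (p0=3, p1=2, p2=3, p3=2, p4=4, p5=2) → (p0=3, p1=0, p2=1, p3=5, p4=1, p5=2)
step 3: fire β:  (p0=3, p1=0, p2=1, p3=5, p4=1, p5=2) → (p0=3, p1=0, p2=1, p3=6, p4=1, p5=1)

(p0=3, p1=0, p2=1, p3=6, p4=1, p5=1)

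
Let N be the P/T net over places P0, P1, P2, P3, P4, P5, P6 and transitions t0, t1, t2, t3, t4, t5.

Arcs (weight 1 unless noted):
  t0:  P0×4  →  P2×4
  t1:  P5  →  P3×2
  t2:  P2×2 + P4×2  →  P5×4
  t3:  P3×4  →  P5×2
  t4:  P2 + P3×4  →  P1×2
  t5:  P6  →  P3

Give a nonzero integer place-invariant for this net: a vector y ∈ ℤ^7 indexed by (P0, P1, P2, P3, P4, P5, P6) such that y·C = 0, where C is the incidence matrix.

y = (P0:2, P1:1, P2:2, P3:0, P4:-2, P5:0, P6:0)

Incidence matrix C (rows=places, cols=transitions):
       t0   t1   t2   t3   t4   t5
   P0  -4    0    0    0    0    0
   P1   0    0    0    0    2    0
   P2   4    0   -2    0   -1    0
   P3   0    2    0   -4   -4    1
   P4   0    0   -2    0    0    0
   P5   0   -1    4    2    0    0
   P6   0    0    0    0    0   -1

Candidate y = [2, 1, 2, 0, -2, 0, 0]; check y·C column-wise:
  col t0: 2·-4 + 1·0 + 2·4 + -2·0 = 0
  col t1: 2·0 + 1·0 + 2·0 + 0·2 + -2·0 + 0·-1 = 0
  col t2: 2·0 + 1·0 + 2·-2 + -2·-2 + 0·4 = 0
  col t3: 2·0 + 1·0 + 2·0 + 0·-4 + -2·0 + 0·2 = 0
  col t4: 2·0 + 1·2 + 2·-1 + 0·-4 + -2·0 = 0
  col t5: 2·0 + 1·0 + 2·0 + 0·1 + -2·0 + 0·-1 = 0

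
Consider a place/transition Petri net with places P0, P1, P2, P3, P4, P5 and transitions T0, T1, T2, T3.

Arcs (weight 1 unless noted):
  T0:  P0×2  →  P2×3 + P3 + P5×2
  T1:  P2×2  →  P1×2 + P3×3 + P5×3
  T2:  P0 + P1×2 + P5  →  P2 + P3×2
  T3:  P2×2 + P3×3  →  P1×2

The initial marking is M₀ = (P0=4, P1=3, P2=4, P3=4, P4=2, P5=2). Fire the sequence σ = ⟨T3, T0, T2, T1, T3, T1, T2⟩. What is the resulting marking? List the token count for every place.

(P0=0, P1=7, P2=1, P3=9, P4=2, P5=8)

step 1: fire T3:  (P0=4, P1=3, P2=4, P3=4, P4=2, P5=2) → (P0=4, P1=5, P2=2, P3=1, P4=2, P5=2)
step 2: fire T0:  (P0=4, P1=5, P2=2, P3=1, P4=2, P5=2) → (P0=2, P1=5, P2=5, P3=2, P4=2, P5=4)
step 3: fire T2:  (P0=2, P1=5, P2=5, P3=2, P4=2, P5=4) → (P0=1, P1=3, P2=6, P3=4, P4=2, P5=3)
step 4: fire T1:  (P0=1, P1=3, P2=6, P3=4, P4=2, P5=3) → (P0=1, P1=5, P2=4, P3=7, P4=2, P5=6)
step 5: fire T3:  (P0=1, P1=5, P2=4, P3=7, P4=2, P5=6) → (P0=1, P1=7, P2=2, P3=4, P4=2, P5=6)
step 6: fire T1:  (P0=1, P1=7, P2=2, P3=4, P4=2, P5=6) → (P0=1, P1=9, P2=0, P3=7, P4=2, P5=9)
step 7: fire T2:  (P0=1, P1=9, P2=0, P3=7, P4=2, P5=9) → (P0=0, P1=7, P2=1, P3=9, P4=2, P5=8)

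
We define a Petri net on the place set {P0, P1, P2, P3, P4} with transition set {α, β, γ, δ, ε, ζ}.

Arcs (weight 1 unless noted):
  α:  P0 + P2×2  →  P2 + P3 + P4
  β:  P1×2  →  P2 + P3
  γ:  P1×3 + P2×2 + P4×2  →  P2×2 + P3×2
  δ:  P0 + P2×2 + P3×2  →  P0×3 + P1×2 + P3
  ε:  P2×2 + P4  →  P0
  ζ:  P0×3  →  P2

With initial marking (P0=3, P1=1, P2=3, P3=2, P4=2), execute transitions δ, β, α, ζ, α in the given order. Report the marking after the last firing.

step 1: fire δ:  (P0=3, P1=1, P2=3, P3=2, P4=2) → (P0=5, P1=3, P2=1, P3=1, P4=2)
step 2: fire β:  (P0=5, P1=3, P2=1, P3=1, P4=2) → (P0=5, P1=1, P2=2, P3=2, P4=2)
step 3: fire α:  (P0=5, P1=1, P2=2, P3=2, P4=2) → (P0=4, P1=1, P2=1, P3=3, P4=3)
step 4: fire ζ:  (P0=4, P1=1, P2=1, P3=3, P4=3) → (P0=1, P1=1, P2=2, P3=3, P4=3)
step 5: fire α:  (P0=1, P1=1, P2=2, P3=3, P4=3) → (P0=0, P1=1, P2=1, P3=4, P4=4)

(P0=0, P1=1, P2=1, P3=4, P4=4)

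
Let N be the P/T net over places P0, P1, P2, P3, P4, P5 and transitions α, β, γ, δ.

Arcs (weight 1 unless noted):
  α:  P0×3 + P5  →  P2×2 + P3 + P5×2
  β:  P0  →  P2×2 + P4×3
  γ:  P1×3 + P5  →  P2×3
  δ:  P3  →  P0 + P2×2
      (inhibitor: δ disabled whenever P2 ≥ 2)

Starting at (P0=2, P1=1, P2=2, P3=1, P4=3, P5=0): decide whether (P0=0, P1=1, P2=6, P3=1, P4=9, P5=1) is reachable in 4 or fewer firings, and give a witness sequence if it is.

NO — not reachable within 4 firings

depth 0: 1 marking
depth 1: 2 markings reached so far
depth 2: 3 markings reached so far
depth 3: 3 markings reached so far
(frontier empty at depth 3; search complete)
target is not among the 3 markings reachable within 4 steps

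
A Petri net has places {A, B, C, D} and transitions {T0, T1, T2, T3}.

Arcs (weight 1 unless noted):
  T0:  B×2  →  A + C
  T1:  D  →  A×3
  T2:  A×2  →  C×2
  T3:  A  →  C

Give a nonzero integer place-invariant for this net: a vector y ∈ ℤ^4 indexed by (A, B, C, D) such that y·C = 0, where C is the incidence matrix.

Incidence matrix C (rows=places, cols=transitions):
       T0   T1   T2   T3
    A   1    3   -2   -1
    B  -2    0    0    0
    C   1    0    2    1
    D   0   -1    0    0

Candidate y = [1, 1, 1, 3]; check y·C column-wise:
  col T0: 1·1 + 1·-2 + 1·1 + 3·0 = 0
  col T1: 1·3 + 1·0 + 1·0 + 3·-1 = 0
  col T2: 1·-2 + 1·0 + 1·2 + 3·0 = 0
  col T3: 1·-1 + 1·0 + 1·1 + 3·0 = 0

y = (A:1, B:1, C:1, D:3)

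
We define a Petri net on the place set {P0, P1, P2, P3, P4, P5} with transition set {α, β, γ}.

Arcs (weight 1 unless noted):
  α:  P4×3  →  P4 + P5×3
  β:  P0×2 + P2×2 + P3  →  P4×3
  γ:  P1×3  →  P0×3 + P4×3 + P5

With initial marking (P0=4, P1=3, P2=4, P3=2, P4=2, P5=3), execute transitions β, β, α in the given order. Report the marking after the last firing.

step 1: fire β:  (P0=4, P1=3, P2=4, P3=2, P4=2, P5=3) → (P0=2, P1=3, P2=2, P3=1, P4=5, P5=3)
step 2: fire β:  (P0=2, P1=3, P2=2, P3=1, P4=5, P5=3) → (P0=0, P1=3, P2=0, P3=0, P4=8, P5=3)
step 3: fire α:  (P0=0, P1=3, P2=0, P3=0, P4=8, P5=3) → (P0=0, P1=3, P2=0, P3=0, P4=6, P5=6)

(P0=0, P1=3, P2=0, P3=0, P4=6, P5=6)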